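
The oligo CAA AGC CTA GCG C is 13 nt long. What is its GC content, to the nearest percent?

62%

Counting bases: C=5, G=3, T=1, A=4
G+C = 3 + 5 = 8 out of 13 bases
%GC = 8/13 × 100 = 61.54% ≈ 62%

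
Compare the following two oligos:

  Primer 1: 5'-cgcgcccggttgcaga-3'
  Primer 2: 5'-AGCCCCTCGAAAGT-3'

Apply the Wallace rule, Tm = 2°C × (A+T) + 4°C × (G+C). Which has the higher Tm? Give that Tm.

Primer 1, 56°C

Primer 1: A+T=4, G+C=12 → Tm = 2(4)+4(12) = 56°C
Primer 2: A+T=6, G+C=8 → Tm = 2(6)+4(8) = 44°C
56°C vs 44°C → primer 1 is higher.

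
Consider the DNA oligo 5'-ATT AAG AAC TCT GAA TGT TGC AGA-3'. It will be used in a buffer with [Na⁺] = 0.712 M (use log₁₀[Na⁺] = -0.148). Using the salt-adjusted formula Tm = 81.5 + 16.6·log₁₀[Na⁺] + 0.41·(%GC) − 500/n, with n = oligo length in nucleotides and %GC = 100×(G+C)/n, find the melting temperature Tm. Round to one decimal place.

71.9°C

Length n = 24. Scanning the sequence gives T=7, C=3, G=5, A=9.
G+C = 8, so %GC = 8/24 × 100 = 33.333%
Salt term: 16.6 × (-0.148) = -2.457
GC term: 0.41 × 33.333 = 13.667; length term: −500/24 = −20.833
Tm = 81.5 + (-2.457) + 13.667 − 20.833 = 71.877 → 71.9°C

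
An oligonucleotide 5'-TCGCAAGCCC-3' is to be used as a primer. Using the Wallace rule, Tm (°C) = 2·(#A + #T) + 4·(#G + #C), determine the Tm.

Counting bases: A=2, T=1, C=5, G=2
A+T = 3, G+C = 7
Tm = 4·7 + 2·3 = 28 + 6 = 34°C

34°C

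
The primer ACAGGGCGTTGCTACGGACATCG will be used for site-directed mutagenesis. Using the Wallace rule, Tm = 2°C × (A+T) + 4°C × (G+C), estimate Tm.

G=8, A=5, C=6, T=4
A+T = 9, G+C = 14
Tm = 4·14 + 2·9 = 56 + 18 = 74°C

74°C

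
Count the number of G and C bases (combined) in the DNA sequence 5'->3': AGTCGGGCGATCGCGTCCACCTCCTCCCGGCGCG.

C=15, A=3, T=5, G=11
G+C = 11 + 15 = 26

26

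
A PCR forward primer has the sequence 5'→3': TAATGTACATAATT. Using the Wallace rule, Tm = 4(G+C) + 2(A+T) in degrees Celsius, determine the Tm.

32°C

Counting bases: G=1, A=6, C=1, T=6
So N_AT = 12 and N_GC = 2.
Tm = 2×12 + 4×2 = 32°C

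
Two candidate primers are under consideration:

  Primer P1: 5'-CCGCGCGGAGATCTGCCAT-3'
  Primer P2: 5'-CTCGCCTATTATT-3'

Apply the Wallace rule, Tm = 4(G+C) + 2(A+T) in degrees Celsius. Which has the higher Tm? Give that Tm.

Primer P1, 64°C

Primer P1: A+T=6, G+C=13 → Tm = 2(6)+4(13) = 64°C
Primer P2: A+T=8, G+C=5 → Tm = 2(8)+4(5) = 36°C
64°C vs 36°C → primer P1 is higher.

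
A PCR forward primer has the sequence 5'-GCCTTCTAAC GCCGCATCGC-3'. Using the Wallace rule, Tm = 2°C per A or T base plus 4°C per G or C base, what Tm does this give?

66°C

Base counts: C=9, T=4, A=3, G=4
So N_AT = 7 and N_GC = 13.
Tm = 2(7) + 4(13) = 14 + 52 = 66°C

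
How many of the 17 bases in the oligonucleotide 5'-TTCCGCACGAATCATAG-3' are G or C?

Counting bases: G=3, A=5, T=4, C=5
Total G or C: 3 + 5 = 8

8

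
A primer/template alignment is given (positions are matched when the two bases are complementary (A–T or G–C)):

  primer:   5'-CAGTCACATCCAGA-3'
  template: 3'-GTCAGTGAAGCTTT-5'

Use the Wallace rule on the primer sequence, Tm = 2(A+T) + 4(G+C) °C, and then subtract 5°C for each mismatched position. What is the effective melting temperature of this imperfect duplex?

27°C

Primer base counts: A=5, T=2, G=2, C=5 → A+T=7, G+C=7
Perfect-match Tm = 2(7) + 4(7) = 14 + 28 = 42°C
Mismatches (positions where the bases are not complementary): 3 (at positions 8, 11, 13)
Effective Tm = 42 − 3×5 = 42 − 15 = 27°C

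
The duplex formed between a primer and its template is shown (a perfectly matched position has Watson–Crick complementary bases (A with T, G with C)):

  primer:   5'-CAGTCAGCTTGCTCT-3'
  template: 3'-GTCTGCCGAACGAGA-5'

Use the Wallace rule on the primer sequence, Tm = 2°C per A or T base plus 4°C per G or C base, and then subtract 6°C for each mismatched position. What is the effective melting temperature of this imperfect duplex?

Primer base counts: A=2, T=5, G=3, C=5 → A+T=7, G+C=8
Perfect-match Tm = 2(7) + 4(8) = 14 + 32 = 46°C
Mismatches (positions where the bases are not complementary): 2 (at positions 4, 6)
Effective Tm = 46 − 2×6 = 46 − 12 = 34°C

34°C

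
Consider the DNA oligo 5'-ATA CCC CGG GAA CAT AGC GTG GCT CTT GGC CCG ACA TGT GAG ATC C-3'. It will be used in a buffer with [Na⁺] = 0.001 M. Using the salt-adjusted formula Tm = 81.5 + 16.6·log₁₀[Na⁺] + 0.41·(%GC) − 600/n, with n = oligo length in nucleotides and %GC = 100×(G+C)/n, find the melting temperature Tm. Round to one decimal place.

Length n = 46. Base counts: G=13, T=9, A=10, C=14
G+C = 27, so %GC = 27/46 × 100 = 58.696%
Salt term: 16.6 × (-3) = -49.8
GC term: 0.41 × 58.696 = 24.065; length term: −600/46 = −13.043
Tm = 81.5 + (-49.8) + 24.065 − 13.043 = 42.722 → 42.7°C

42.7°C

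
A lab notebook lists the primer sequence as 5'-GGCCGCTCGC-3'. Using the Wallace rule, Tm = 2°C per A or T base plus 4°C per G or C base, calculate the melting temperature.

38°C

Scanning the sequence gives C=5, G=4, T=1, A=0.
A+T = 1, G+C = 9
Tm = 4·9 + 2·1 = 36 + 2 = 38°C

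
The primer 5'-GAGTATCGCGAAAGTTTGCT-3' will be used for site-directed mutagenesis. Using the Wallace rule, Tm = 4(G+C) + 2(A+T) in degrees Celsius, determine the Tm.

Scanning the sequence gives G=6, C=3, T=6, A=5.
A+T = 11, G+C = 9
Tm = 4·9 + 2·11 = 36 + 22 = 58°C

58°C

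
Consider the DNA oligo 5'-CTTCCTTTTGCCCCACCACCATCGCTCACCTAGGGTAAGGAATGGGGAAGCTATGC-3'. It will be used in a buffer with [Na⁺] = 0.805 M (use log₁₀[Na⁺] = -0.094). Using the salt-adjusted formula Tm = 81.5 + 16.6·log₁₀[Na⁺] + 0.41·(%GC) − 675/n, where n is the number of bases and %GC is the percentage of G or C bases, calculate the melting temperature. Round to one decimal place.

90.6°C

Length n = 56. Counting bases: C=18, T=13, G=13, A=12
G+C = 31, so %GC = 31/56 × 100 = 55.357%
Salt term: 16.6 × (-0.094) = -1.56
GC term: 0.41 × 55.357 = 22.696; length term: −675/56 = −12.054
Tm = 81.5 + (-1.56) + 22.696 − 12.054 = 90.582 → 90.6°C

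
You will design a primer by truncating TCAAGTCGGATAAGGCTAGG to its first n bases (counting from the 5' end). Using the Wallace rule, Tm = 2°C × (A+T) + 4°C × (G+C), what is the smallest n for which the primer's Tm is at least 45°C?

n = 16

First 15 bases: TCAAGTCGGATAAGG → Tm = 44°C (< 45°C)
First 16 bases: TCAAGTCGGATAAGGC → Tm = 48°C (≥ 45°C)
Each additional base adds 2°C (A/T) or 4°C (G/C), so Tm is non-decreasing in n; n = 16 is the first length to reach 45°C.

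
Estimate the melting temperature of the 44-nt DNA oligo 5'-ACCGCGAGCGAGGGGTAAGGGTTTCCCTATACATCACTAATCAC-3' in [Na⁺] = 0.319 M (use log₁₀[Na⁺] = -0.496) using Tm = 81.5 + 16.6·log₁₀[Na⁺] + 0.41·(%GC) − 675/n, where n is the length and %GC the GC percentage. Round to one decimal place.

79.4°C

Length n = 44. A=12, T=9, G=11, C=12
G+C = 23, so %GC = 23/44 × 100 = 52.273%
Salt term: 16.6 × (-0.496) = -8.234
GC term: 0.41 × 52.273 = 21.432; length term: −675/44 = −15.341
Tm = 81.5 + (-8.234) + 21.432 − 15.341 = 79.357 → 79.4°C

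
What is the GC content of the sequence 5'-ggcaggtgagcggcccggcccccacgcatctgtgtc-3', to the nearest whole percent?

Base counts: C=14, T=5, A=4, G=13
G+C = 13 + 14 = 27 out of 36 bases
%GC = 27/36 × 100 = 75% ≈ 75%

75%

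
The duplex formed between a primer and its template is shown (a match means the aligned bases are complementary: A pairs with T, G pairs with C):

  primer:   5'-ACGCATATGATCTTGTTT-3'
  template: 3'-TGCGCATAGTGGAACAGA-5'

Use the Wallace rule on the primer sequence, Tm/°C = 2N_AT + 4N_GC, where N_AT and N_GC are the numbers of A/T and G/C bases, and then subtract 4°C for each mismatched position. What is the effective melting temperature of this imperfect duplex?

Primer base counts: A=4, T=8, G=3, C=3 → A+T=12, G+C=6
Perfect-match Tm = 2(12) + 4(6) = 24 + 24 = 48°C
Mismatches (positions where the bases are not complementary): 4 (at positions 5, 9, 11, 17)
Effective Tm = 48 − 4×4 = 48 − 16 = 32°C

32°C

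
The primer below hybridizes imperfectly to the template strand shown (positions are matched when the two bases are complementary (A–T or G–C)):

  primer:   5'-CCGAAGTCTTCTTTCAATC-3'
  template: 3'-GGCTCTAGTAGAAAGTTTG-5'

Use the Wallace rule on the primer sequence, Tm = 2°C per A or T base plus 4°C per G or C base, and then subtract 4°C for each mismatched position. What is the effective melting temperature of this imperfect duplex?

38°C

Primer base counts: A=4, T=7, G=2, C=6 → A+T=11, G+C=8
Perfect-match Tm = 2(11) + 4(8) = 22 + 32 = 54°C
Mismatches (positions where the bases are not complementary): 4 (at positions 5, 6, 9, 18)
Effective Tm = 54 − 4×4 = 54 − 16 = 38°C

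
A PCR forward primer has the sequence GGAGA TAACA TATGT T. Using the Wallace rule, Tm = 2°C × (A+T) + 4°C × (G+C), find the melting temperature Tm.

42°C

C=1, G=4, A=6, T=5
A+T = 11, G+C = 5
Tm = 2(11) + 4(5) = 22 + 20 = 42°C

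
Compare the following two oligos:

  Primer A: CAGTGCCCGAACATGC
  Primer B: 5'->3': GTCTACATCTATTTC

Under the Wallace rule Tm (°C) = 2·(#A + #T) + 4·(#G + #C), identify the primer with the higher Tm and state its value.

Primer A: A+T=6, G+C=10 → Tm = 2(6)+4(10) = 52°C
Primer B: A+T=10, G+C=5 → Tm = 2(10)+4(5) = 40°C
52°C vs 40°C → primer A is higher.

Primer A, 52°C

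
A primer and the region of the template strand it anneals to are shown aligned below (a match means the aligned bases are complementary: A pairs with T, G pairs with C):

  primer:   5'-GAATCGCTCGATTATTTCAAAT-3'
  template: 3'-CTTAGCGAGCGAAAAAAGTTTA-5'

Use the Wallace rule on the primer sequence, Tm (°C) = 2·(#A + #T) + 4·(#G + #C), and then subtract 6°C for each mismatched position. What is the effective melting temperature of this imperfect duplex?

46°C

Primer base counts: A=7, T=8, G=3, C=4 → A+T=15, G+C=7
Perfect-match Tm = 2(15) + 4(7) = 30 + 28 = 58°C
Mismatches (positions where the bases are not complementary): 2 (at positions 11, 14)
Effective Tm = 58 − 2×6 = 58 − 12 = 46°C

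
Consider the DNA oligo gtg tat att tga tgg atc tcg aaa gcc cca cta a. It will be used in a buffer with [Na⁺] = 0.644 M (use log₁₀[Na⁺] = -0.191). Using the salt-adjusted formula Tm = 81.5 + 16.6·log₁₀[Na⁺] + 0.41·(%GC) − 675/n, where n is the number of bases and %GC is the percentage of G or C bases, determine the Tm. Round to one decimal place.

75.4°C

Length n = 34. Counting bases: G=7, T=10, A=10, C=7
G+C = 14, so %GC = 14/34 × 100 = 41.176%
Salt term: 16.6 × (-0.191) = -3.171
GC term: 0.41 × 41.176 = 16.882; length term: −675/34 = −19.853
Tm = 81.5 + (-3.171) + 16.882 − 19.853 = 75.358 → 75.4°C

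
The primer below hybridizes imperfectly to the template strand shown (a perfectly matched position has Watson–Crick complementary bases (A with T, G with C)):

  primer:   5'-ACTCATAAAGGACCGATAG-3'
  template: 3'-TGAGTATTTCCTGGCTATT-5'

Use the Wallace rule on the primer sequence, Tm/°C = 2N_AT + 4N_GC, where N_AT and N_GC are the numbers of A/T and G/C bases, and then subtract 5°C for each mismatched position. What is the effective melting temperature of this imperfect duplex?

Primer base counts: A=8, T=3, G=4, C=4 → A+T=11, G+C=8
Perfect-match Tm = 2(11) + 4(8) = 22 + 32 = 54°C
Mismatches (positions where the bases are not complementary): 1 (at position 19)
Effective Tm = 54 − 1×5 = 54 − 5 = 49°C

49°C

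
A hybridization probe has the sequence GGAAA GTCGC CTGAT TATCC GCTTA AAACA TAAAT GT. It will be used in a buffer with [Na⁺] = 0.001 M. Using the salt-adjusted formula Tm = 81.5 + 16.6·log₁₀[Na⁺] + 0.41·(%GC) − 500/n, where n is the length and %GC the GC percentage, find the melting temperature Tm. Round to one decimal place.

Length n = 37. Base counts: C=7, T=10, G=7, A=13
G+C = 14, so %GC = 14/37 × 100 = 37.838%
Salt term: 16.6 × (-3) = -49.8
GC term: 0.41 × 37.838 = 15.514; length term: −500/37 = −13.514
Tm = 81.5 + (-49.8) + 15.514 − 13.514 = 33.7 → 33.7°C

33.7°C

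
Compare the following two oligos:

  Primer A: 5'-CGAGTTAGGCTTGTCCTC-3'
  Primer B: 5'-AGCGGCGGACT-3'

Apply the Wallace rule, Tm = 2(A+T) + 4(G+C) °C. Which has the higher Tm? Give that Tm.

Primer A: A+T=8, G+C=10 → Tm = 2(8)+4(10) = 56°C
Primer B: A+T=3, G+C=8 → Tm = 2(3)+4(8) = 38°C
56°C vs 38°C → primer A is higher.

Primer A, 56°C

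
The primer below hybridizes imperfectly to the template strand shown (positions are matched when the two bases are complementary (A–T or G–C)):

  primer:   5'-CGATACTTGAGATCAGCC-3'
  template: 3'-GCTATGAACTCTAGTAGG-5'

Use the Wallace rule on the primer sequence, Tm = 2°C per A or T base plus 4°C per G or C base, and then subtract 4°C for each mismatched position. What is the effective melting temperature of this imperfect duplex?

50°C

Primer base counts: A=5, T=4, G=4, C=5 → A+T=9, G+C=9
Perfect-match Tm = 2(9) + 4(9) = 18 + 36 = 54°C
Mismatches (positions where the bases are not complementary): 1 (at position 16)
Effective Tm = 54 − 1×4 = 54 − 4 = 50°C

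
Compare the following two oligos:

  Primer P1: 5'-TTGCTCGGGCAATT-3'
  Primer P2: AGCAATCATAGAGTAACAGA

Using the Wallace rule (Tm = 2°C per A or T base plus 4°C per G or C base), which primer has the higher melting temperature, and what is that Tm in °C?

Primer P2, 54°C

Primer P1: A+T=7, G+C=7 → Tm = 2(7)+4(7) = 42°C
Primer P2: A+T=13, G+C=7 → Tm = 2(13)+4(7) = 54°C
42°C vs 54°C → primer P2 is higher.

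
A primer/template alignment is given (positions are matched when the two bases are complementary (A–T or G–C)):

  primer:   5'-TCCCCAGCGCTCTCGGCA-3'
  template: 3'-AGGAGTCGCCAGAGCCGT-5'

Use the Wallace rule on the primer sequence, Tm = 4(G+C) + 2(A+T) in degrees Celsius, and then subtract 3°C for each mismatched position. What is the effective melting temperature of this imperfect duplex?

Primer base counts: A=2, T=3, G=4, C=9 → A+T=5, G+C=13
Perfect-match Tm = 2(5) + 4(13) = 10 + 52 = 62°C
Mismatches (positions where the bases are not complementary): 2 (at positions 4, 10)
Effective Tm = 62 − 2×3 = 62 − 6 = 56°C

56°C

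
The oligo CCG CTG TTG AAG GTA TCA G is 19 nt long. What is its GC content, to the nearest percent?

Base counts: C=4, A=4, T=5, G=6
G+C = 6 + 4 = 10 out of 19 bases
%GC = 10/19 × 100 = 52.63% ≈ 53%

53%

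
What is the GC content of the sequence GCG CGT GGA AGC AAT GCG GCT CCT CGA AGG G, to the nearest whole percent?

Base counts: G=13, A=6, C=8, T=4
G+C = 13 + 8 = 21 out of 31 bases
%GC = 21/31 × 100 = 67.74% ≈ 68%

68%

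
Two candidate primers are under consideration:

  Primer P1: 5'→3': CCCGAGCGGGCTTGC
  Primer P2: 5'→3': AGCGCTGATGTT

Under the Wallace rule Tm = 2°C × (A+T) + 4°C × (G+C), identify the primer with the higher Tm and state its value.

Primer P1, 54°C

Primer P1: A+T=3, G+C=12 → Tm = 2(3)+4(12) = 54°C
Primer P2: A+T=6, G+C=6 → Tm = 2(6)+4(6) = 36°C
54°C vs 36°C → primer P1 is higher.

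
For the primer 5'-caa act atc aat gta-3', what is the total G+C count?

T=4, G=1, C=3, A=7
Total G or C: 1 + 3 = 4

4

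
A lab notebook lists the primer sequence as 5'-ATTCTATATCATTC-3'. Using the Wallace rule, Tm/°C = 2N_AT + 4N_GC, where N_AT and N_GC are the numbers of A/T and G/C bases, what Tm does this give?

34°C

A=4, C=3, G=0, T=7
A+T = 11, G+C = 3
Tm = 2(11) + 4(3) = 22 + 12 = 34°C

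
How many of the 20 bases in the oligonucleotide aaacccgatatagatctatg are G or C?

7

Counting bases: T=5, A=8, C=4, G=3
G+C = 3 + 4 = 7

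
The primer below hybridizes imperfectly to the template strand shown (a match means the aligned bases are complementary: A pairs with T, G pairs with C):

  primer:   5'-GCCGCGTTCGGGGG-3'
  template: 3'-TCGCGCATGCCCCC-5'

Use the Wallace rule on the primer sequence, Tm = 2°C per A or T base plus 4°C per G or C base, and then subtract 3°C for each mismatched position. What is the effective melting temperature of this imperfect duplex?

43°C

Primer base counts: A=0, T=2, G=8, C=4 → A+T=2, G+C=12
Perfect-match Tm = 2(2) + 4(12) = 4 + 48 = 52°C
Mismatches (positions where the bases are not complementary): 3 (at positions 1, 2, 8)
Effective Tm = 52 − 3×3 = 52 − 9 = 43°C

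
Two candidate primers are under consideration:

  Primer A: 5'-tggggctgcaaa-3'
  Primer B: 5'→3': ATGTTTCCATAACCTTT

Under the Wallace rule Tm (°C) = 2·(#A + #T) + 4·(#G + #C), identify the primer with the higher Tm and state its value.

Primer A: A+T=5, G+C=7 → Tm = 2(5)+4(7) = 38°C
Primer B: A+T=12, G+C=5 → Tm = 2(12)+4(5) = 44°C
38°C vs 44°C → primer B is higher.

Primer B, 44°C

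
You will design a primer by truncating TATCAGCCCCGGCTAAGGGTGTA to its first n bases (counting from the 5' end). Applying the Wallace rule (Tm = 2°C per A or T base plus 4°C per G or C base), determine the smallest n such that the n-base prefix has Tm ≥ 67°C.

n = 21

First 20 bases: TATCAGCCCCGGCTAAGGGT → Tm = 64°C (< 67°C)
First 21 bases: TATCAGCCCCGGCTAAGGGTG → Tm = 68°C (≥ 67°C)
Each additional base adds 2°C (A/T) or 4°C (G/C), so Tm is non-decreasing in n; n = 21 is the first length to reach 67°C.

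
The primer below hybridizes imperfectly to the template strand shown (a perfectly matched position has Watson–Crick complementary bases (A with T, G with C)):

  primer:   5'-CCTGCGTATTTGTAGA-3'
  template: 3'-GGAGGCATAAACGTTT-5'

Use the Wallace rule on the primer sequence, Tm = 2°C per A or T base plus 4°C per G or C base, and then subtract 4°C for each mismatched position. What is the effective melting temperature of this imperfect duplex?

Primer base counts: A=3, T=6, G=4, C=3 → A+T=9, G+C=7
Perfect-match Tm = 2(9) + 4(7) = 18 + 28 = 46°C
Mismatches (positions where the bases are not complementary): 3 (at positions 4, 13, 15)
Effective Tm = 46 − 3×4 = 46 − 12 = 34°C

34°C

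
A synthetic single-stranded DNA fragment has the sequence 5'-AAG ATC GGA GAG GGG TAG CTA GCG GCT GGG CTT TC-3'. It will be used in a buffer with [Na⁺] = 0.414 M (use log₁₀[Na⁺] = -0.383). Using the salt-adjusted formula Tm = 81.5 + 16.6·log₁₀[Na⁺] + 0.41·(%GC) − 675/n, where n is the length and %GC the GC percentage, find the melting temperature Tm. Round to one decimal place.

80.5°C

Length n = 35. Scanning the sequence gives G=15, C=6, T=7, A=7.
G+C = 21, so %GC = 21/35 × 100 = 60%
Salt term: 16.6 × (-0.383) = -6.358
GC term: 0.41 × 60 = 24.6; length term: −675/35 = −19.286
Tm = 81.5 + (-6.358) + 24.6 − 19.286 = 80.456 → 80.5°C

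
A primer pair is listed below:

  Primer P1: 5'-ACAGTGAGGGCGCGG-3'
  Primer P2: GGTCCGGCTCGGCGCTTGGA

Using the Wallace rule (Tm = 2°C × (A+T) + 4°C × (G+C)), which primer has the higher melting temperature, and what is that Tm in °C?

Primer P1: A+T=4, G+C=11 → Tm = 2(4)+4(11) = 52°C
Primer P2: A+T=5, G+C=15 → Tm = 2(5)+4(15) = 70°C
52°C vs 70°C → primer P2 is higher.

Primer P2, 70°C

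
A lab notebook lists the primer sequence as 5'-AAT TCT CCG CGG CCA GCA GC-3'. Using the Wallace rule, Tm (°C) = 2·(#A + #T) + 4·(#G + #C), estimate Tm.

C=8, A=4, G=5, T=3
AT pairs contribute 7, GC pairs contribute 13.
Tm = 2(7) + 4(13) = 14 + 52 = 66°C

66°C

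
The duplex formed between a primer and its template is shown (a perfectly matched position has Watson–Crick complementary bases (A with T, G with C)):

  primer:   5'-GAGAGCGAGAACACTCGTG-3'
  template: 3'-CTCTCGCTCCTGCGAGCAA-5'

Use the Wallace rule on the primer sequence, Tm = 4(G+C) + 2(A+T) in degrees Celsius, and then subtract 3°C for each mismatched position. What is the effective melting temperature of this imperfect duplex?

51°C

Primer base counts: A=6, T=2, G=7, C=4 → A+T=8, G+C=11
Perfect-match Tm = 2(8) + 4(11) = 16 + 44 = 60°C
Mismatches (positions where the bases are not complementary): 3 (at positions 10, 13, 19)
Effective Tm = 60 − 3×3 = 60 − 9 = 51°C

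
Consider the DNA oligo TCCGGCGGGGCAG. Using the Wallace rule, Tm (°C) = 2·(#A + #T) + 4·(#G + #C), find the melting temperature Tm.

48°C

Scanning the sequence gives G=7, C=4, A=1, T=1.
AT pairs contribute 2, GC pairs contribute 11.
Tm = 2×2 + 4×11 = 48°C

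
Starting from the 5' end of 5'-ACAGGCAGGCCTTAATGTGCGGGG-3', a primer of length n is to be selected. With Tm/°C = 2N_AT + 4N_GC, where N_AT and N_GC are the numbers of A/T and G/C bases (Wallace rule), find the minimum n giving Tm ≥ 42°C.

First 12 bases: ACAGGCAGGCCT → Tm = 40°C (< 42°C)
First 13 bases: ACAGGCAGGCCTT → Tm = 42°C (≥ 42°C)
Each additional base adds 2°C (A/T) or 4°C (G/C), so Tm is non-decreasing in n; n = 13 is the first length to reach 42°C.

n = 13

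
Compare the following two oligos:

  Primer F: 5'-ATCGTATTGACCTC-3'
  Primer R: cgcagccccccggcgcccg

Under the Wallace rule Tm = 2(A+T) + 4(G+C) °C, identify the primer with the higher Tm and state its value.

Primer F: A+T=8, G+C=6 → Tm = 2(8)+4(6) = 40°C
Primer R: A+T=1, G+C=18 → Tm = 2(1)+4(18) = 74°C
40°C vs 74°C → primer R is higher.

Primer R, 74°C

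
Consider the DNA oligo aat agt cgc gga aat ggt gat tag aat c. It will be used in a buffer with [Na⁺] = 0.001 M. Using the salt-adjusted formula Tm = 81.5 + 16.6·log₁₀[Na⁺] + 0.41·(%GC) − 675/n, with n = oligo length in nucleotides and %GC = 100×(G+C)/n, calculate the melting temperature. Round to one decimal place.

23.7°C

Length n = 28. G=8, A=10, C=3, T=7
G+C = 11, so %GC = 11/28 × 100 = 39.286%
Salt term: 16.6 × (-3) = -49.8
GC term: 0.41 × 39.286 = 16.107; length term: −675/28 = −24.107
Tm = 81.5 + (-49.8) + 16.107 − 24.107 = 23.7 → 23.7°C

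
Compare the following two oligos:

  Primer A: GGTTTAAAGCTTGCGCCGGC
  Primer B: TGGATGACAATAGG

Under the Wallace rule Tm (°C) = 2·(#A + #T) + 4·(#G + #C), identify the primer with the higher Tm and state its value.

Primer A, 64°C

Primer A: A+T=8, G+C=12 → Tm = 2(8)+4(12) = 64°C
Primer B: A+T=8, G+C=6 → Tm = 2(8)+4(6) = 40°C
64°C vs 40°C → primer A is higher.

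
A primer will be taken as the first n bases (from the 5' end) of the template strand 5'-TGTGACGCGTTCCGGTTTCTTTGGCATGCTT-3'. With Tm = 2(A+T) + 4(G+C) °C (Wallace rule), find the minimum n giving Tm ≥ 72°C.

n = 24

First 23 bases: TGTGACGCGTTCCGGTTTCTTTG → Tm = 70°C (< 72°C)
First 24 bases: TGTGACGCGTTCCGGTTTCTTTGG → Tm = 74°C (≥ 72°C)
Each additional base adds 2°C (A/T) or 4°C (G/C), so Tm is non-decreasing in n; n = 24 is the first length to reach 72°C.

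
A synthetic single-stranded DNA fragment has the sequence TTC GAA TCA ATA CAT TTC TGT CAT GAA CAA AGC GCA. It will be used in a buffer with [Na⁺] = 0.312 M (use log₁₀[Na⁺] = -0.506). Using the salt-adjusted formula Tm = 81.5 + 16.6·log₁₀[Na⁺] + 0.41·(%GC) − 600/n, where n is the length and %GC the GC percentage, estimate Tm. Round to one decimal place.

Length n = 36. Base counts: A=13, C=8, T=10, G=5
G+C = 13, so %GC = 13/36 × 100 = 36.111%
Salt term: 16.6 × (-0.506) = -8.4
GC term: 0.41 × 36.111 = 14.806; length term: −600/36 = −16.667
Tm = 81.5 + (-8.4) + 14.806 − 16.667 = 71.239 → 71.2°C

71.2°C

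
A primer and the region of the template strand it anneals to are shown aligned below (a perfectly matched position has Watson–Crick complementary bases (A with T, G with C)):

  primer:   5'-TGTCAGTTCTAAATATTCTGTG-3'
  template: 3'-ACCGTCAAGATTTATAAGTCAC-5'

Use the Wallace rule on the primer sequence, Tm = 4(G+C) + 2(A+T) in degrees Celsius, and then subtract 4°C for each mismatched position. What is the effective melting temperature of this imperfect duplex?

Primer base counts: A=5, T=10, G=4, C=3 → A+T=15, G+C=7
Perfect-match Tm = 2(15) + 4(7) = 30 + 28 = 58°C
Mismatches (positions where the bases are not complementary): 2 (at positions 3, 19)
Effective Tm = 58 − 2×4 = 58 − 8 = 50°C

50°C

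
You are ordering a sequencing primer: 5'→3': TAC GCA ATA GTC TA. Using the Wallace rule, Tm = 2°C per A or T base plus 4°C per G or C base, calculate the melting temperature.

Base counts: A=5, T=4, C=3, G=2
So N_AT = 9 and N_GC = 5.
Tm = 4·5 + 2·9 = 20 + 18 = 38°C

38°C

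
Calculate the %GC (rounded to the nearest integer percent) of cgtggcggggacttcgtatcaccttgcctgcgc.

67%

Base counts: T=8, A=3, G=11, C=11
G+C = 11 + 11 = 22 out of 33 bases
%GC = 22/33 × 100 = 66.67% ≈ 67%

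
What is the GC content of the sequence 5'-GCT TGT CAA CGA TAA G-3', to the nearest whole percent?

44%

Counting bases: A=5, C=3, T=4, G=4
G+C = 4 + 3 = 7 out of 16 bases
%GC = 7/16 × 100 = 43.75% ≈ 44%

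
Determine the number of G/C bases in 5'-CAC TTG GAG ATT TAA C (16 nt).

Base counts: T=5, C=3, A=5, G=3
Total G or C: 3 + 3 = 6

6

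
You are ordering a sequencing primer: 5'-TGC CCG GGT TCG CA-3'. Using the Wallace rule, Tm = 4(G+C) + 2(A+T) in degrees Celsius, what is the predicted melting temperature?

48°C

T=3, A=1, C=5, G=5
So N_AT = 4 and N_GC = 10.
Tm = 2(4) + 4(10) = 8 + 40 = 48°C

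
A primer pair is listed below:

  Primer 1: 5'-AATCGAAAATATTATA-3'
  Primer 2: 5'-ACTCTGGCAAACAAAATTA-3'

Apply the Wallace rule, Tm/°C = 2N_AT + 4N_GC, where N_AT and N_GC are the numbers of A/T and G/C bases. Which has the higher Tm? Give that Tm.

Primer 2, 50°C

Primer 1: A+T=14, G+C=2 → Tm = 2(14)+4(2) = 36°C
Primer 2: A+T=13, G+C=6 → Tm = 2(13)+4(6) = 50°C
36°C vs 50°C → primer 2 is higher.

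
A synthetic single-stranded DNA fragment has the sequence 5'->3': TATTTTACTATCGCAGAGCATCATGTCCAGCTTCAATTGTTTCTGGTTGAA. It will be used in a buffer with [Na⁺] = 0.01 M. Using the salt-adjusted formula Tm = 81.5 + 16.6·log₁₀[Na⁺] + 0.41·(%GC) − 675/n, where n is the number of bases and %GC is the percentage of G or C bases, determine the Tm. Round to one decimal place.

Length n = 51. Base counts: G=9, T=20, A=12, C=10
G+C = 19, so %GC = 19/51 × 100 = 37.255%
Salt term: 16.6 × (-2) = -33.2
GC term: 0.41 × 37.255 = 15.275; length term: −675/51 = −13.235
Tm = 81.5 + (-33.2) + 15.275 − 13.235 = 50.34 → 50.3°C

50.3°C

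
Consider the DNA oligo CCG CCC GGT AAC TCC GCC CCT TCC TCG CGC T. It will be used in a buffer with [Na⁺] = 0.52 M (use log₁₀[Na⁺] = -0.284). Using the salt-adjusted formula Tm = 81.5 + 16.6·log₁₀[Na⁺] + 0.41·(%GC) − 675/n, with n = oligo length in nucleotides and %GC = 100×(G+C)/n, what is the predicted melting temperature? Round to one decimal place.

Length n = 31. Scanning the sequence gives G=6, T=6, A=2, C=17.
G+C = 23, so %GC = 23/31 × 100 = 74.194%
Salt term: 16.6 × (-0.284) = -4.714
GC term: 0.41 × 74.194 = 30.42; length term: −675/31 = −21.774
Tm = 81.5 + (-4.714) + 30.42 − 21.774 = 85.432 → 85.4°C

85.4°C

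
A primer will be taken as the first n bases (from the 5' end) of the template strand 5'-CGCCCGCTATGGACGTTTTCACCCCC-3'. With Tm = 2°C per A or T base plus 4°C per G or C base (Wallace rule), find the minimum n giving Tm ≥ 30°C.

n = 8

First 7 bases: CGCCCGC → Tm = 28°C (< 30°C)
First 8 bases: CGCCCGCT → Tm = 30°C (≥ 30°C)
Each additional base adds 2°C (A/T) or 4°C (G/C), so Tm is non-decreasing in n; n = 8 is the first length to reach 30°C.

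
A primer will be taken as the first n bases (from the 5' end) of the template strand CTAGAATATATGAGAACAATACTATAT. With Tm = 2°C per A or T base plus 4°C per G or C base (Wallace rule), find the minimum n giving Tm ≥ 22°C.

n = 9

First 8 bases: CTAGAATA → Tm = 20°C (< 22°C)
First 9 bases: CTAGAATAT → Tm = 22°C (≥ 22°C)
Each additional base adds 2°C (A/T) or 4°C (G/C), so Tm is non-decreasing in n; n = 9 is the first length to reach 22°C.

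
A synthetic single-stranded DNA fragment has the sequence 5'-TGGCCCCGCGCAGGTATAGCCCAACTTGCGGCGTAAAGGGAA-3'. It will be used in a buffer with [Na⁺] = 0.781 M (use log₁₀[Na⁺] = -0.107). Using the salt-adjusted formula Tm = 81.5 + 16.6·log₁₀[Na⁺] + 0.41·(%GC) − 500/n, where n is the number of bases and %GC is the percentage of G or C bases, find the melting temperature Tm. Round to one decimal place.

93.2°C

Length n = 42. C=12, T=6, G=14, A=10
G+C = 26, so %GC = 26/42 × 100 = 61.905%
Salt term: 16.6 × (-0.107) = -1.776
GC term: 0.41 × 61.905 = 25.381; length term: −500/42 = −11.905
Tm = 81.5 + (-1.776) + 25.381 − 11.905 = 93.2 → 93.2°C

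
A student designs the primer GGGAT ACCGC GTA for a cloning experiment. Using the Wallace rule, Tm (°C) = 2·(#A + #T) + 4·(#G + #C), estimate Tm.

Counting bases: A=3, G=5, T=2, C=3
So N_AT = 5 and N_GC = 8.
Tm = 4·8 + 2·5 = 32 + 10 = 42°C

42°C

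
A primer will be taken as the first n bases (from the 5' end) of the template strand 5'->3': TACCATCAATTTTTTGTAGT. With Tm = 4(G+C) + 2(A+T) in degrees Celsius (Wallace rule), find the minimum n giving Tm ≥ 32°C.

n = 13

First 12 bases: TACCATCAATTT → Tm = 30°C (< 32°C)
First 13 bases: TACCATCAATTTT → Tm = 32°C (≥ 32°C)
Since every base adds ≥2°C, Tm only increases with n, so the threshold is first crossed at n = 13.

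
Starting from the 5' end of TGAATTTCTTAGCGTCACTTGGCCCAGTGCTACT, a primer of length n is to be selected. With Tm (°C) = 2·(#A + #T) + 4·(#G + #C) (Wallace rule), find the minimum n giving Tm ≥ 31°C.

n = 13

First 12 bases: TGAATTTCTTAG → Tm = 30°C (< 31°C)
First 13 bases: TGAATTTCTTAGC → Tm = 34°C (≥ 31°C)
Each additional base adds 2°C (A/T) or 4°C (G/C), so Tm is non-decreasing in n; n = 13 is the first length to reach 31°C.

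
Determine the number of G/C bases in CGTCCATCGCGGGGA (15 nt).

Scanning the sequence gives C=5, T=2, G=6, A=2.
Total G or C: 6 + 5 = 11

11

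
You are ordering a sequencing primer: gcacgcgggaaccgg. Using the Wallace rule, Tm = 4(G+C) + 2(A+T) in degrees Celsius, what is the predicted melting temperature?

Base counts: A=3, G=7, C=5, T=0
So N_AT = 3 and N_GC = 12.
Tm = 2×3 + 4×12 = 54°C

54°C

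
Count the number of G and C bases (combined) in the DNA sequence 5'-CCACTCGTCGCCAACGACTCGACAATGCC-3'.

18

Base counts: A=7, T=4, G=5, C=13
G+C = 5 + 13 = 18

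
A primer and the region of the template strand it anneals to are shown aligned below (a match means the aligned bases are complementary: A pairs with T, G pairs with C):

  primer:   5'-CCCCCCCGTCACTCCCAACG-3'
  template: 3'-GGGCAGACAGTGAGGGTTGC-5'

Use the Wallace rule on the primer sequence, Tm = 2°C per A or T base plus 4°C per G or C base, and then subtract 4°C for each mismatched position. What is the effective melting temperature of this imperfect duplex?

Primer base counts: A=3, T=2, G=2, C=13 → A+T=5, G+C=15
Perfect-match Tm = 2(5) + 4(15) = 10 + 60 = 70°C
Mismatches (positions where the bases are not complementary): 3 (at positions 4, 5, 7)
Effective Tm = 70 − 3×4 = 70 − 12 = 58°C

58°C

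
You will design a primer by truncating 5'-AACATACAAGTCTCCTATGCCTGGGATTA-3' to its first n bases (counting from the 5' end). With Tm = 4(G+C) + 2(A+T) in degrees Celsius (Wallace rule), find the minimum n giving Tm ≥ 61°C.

First 21 bases: AACATACAAGTCTCCTATGCC → Tm = 60°C (< 61°C)
First 22 bases: AACATACAAGTCTCCTATGCCT → Tm = 62°C (≥ 61°C)
Since every base adds ≥2°C, Tm only increases with n, so the threshold is first crossed at n = 22.

n = 22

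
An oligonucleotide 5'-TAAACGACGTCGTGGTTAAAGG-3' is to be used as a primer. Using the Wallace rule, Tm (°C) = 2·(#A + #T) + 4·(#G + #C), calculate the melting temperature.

64°C

Base counts: C=3, A=7, G=7, T=5
AT pairs contribute 12, GC pairs contribute 10.
Tm = 2×12 + 4×10 = 64°C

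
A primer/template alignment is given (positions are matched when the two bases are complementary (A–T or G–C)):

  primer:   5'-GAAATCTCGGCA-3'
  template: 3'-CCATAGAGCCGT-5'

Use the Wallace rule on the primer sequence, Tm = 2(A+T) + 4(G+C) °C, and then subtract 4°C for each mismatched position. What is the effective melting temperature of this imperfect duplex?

28°C

Primer base counts: A=4, T=2, G=3, C=3 → A+T=6, G+C=6
Perfect-match Tm = 2(6) + 4(6) = 12 + 24 = 36°C
Mismatches (positions where the bases are not complementary): 2 (at positions 2, 3)
Effective Tm = 36 − 2×4 = 36 − 8 = 28°C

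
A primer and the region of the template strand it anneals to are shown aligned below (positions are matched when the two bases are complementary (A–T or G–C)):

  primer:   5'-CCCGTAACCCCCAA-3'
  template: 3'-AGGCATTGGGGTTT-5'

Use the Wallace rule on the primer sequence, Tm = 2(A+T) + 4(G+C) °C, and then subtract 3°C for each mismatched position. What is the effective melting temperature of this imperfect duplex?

40°C

Primer base counts: A=4, T=1, G=1, C=8 → A+T=5, G+C=9
Perfect-match Tm = 2(5) + 4(9) = 10 + 36 = 46°C
Mismatches (positions where the bases are not complementary): 2 (at positions 1, 12)
Effective Tm = 46 − 2×3 = 46 − 6 = 40°C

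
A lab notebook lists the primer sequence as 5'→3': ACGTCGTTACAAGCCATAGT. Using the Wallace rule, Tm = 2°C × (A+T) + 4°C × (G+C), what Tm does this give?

58°C

A=6, C=5, T=5, G=4
AT pairs contribute 11, GC pairs contribute 9.
Tm = 4·9 + 2·11 = 36 + 22 = 58°C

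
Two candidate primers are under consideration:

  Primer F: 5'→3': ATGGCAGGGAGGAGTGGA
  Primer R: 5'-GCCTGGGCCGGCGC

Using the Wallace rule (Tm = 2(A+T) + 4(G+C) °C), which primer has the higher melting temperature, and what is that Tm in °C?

Primer F, 58°C

Primer F: A+T=7, G+C=11 → Tm = 2(7)+4(11) = 58°C
Primer R: A+T=1, G+C=13 → Tm = 2(1)+4(13) = 54°C
58°C vs 54°C → primer F is higher.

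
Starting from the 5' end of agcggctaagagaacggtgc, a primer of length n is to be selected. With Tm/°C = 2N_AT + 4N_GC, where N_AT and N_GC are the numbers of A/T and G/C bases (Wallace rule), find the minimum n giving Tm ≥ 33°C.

n = 11

First 10 bases: AGCGGCTAAG → Tm = 32°C (< 33°C)
First 11 bases: AGCGGCTAAGA → Tm = 34°C (≥ 33°C)
Since every base adds ≥2°C, Tm only increases with n, so the threshold is first crossed at n = 11.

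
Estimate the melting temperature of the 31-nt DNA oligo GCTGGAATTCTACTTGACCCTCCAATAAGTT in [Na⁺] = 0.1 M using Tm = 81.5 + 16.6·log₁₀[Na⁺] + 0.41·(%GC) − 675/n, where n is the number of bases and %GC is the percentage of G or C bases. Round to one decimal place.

60.3°C

Length n = 31. Base counts: A=8, C=8, T=10, G=5
G+C = 13, so %GC = 13/31 × 100 = 41.935%
Salt term: 16.6 × (-1) = -16.6
GC term: 0.41 × 41.935 = 17.193; length term: −675/31 = −21.774
Tm = 81.5 + (-16.6) + 17.193 − 21.774 = 60.319 → 60.3°C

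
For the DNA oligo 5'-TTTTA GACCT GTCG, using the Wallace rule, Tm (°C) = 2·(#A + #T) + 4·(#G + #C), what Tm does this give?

Counting bases: T=6, C=3, A=2, G=3
AT pairs contribute 8, GC pairs contribute 6.
Tm = 2×8 + 4×6 = 40°C

40°C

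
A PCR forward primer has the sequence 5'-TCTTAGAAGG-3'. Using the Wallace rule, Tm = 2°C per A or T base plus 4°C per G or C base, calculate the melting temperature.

Counting bases: G=3, C=1, A=3, T=3
So N_AT = 6 and N_GC = 4.
Tm = 2×6 + 4×4 = 28°C

28°C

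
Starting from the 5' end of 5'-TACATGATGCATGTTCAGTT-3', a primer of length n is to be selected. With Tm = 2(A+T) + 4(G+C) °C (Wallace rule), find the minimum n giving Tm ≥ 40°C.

First 14 bases: TACATGATGCATGT → Tm = 38°C (< 40°C)
First 15 bases: TACATGATGCATGTT → Tm = 40°C (≥ 40°C)
Since every base adds ≥2°C, Tm only increases with n, so the threshold is first crossed at n = 15.

n = 15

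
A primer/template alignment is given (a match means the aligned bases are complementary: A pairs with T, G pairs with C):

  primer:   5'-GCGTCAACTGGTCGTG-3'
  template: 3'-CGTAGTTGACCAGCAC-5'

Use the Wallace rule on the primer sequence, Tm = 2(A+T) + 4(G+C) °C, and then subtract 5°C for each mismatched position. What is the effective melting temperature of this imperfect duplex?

Primer base counts: A=2, T=4, G=6, C=4 → A+T=6, G+C=10
Perfect-match Tm = 2(6) + 4(10) = 12 + 40 = 52°C
Mismatches (positions where the bases are not complementary): 1 (at position 3)
Effective Tm = 52 − 1×5 = 52 − 5 = 47°C

47°C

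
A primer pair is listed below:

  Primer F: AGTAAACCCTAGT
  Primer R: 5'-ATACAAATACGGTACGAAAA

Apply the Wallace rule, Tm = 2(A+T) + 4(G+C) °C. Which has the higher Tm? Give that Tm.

Primer R, 52°C

Primer F: A+T=8, G+C=5 → Tm = 2(8)+4(5) = 36°C
Primer R: A+T=14, G+C=6 → Tm = 2(14)+4(6) = 52°C
36°C vs 52°C → primer R is higher.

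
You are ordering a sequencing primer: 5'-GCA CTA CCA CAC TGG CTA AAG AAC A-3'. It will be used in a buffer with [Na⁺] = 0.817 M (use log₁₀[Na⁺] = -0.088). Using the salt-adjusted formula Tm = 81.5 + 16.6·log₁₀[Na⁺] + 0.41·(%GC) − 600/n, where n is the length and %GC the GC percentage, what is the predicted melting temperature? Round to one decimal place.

75.7°C

Length n = 25. Scanning the sequence gives A=10, C=8, T=3, G=4.
G+C = 12, so %GC = 12/25 × 100 = 48%
Salt term: 16.6 × (-0.088) = -1.461
GC term: 0.41 × 48 = 19.68; length term: −600/25 = −24
Tm = 81.5 + (-1.461) + 19.68 − 24 = 75.719 → 75.7°C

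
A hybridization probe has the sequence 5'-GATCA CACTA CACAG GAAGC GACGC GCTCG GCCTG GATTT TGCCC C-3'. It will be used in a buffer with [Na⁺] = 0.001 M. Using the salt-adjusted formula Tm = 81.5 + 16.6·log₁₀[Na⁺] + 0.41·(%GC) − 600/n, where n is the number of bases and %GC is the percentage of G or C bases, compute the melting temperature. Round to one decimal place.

43.6°C

Length n = 46. Base counts: G=12, C=16, A=10, T=8
G+C = 28, so %GC = 28/46 × 100 = 60.87%
Salt term: 16.6 × (-3) = -49.8
GC term: 0.41 × 60.87 = 24.957; length term: −600/46 = −13.043
Tm = 81.5 + (-49.8) + 24.957 − 13.043 = 43.614 → 43.6°C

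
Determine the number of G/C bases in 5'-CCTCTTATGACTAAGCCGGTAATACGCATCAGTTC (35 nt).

A=9, G=6, T=10, C=10
G+C = 6 + 10 = 16

16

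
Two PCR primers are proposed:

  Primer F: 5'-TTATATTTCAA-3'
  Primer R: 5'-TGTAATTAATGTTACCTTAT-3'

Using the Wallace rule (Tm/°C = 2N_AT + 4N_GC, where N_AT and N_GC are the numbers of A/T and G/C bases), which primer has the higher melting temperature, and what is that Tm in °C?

Primer F: A+T=10, G+C=1 → Tm = 2(10)+4(1) = 24°C
Primer R: A+T=16, G+C=4 → Tm = 2(16)+4(4) = 48°C
24°C vs 48°C → primer R is higher.

Primer R, 48°C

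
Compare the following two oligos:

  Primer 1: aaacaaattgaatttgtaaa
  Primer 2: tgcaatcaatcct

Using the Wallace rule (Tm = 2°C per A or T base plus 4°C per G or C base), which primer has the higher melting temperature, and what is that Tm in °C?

Primer 1, 46°C

Primer 1: A+T=17, G+C=3 → Tm = 2(17)+4(3) = 46°C
Primer 2: A+T=8, G+C=5 → Tm = 2(8)+4(5) = 36°C
46°C vs 36°C → primer 1 is higher.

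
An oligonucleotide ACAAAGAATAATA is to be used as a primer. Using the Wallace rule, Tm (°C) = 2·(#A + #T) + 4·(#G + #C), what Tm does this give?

Scanning the sequence gives G=1, A=9, C=1, T=2.
A+T = 11, G+C = 2
Tm = 2(11) + 4(2) = 22 + 8 = 30°C

30°C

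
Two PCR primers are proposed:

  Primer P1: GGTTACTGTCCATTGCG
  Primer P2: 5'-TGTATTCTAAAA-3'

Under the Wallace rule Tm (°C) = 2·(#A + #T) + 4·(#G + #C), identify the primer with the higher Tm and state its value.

Primer P1, 52°C

Primer P1: A+T=8, G+C=9 → Tm = 2(8)+4(9) = 52°C
Primer P2: A+T=10, G+C=2 → Tm = 2(10)+4(2) = 28°C
52°C vs 28°C → primer P1 is higher.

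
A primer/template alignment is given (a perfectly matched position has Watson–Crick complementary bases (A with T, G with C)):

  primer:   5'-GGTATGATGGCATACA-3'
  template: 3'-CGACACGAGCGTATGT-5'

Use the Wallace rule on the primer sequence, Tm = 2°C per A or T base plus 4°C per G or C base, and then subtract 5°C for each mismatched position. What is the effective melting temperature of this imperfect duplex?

Primer base counts: A=5, T=4, G=5, C=2 → A+T=9, G+C=7
Perfect-match Tm = 2(9) + 4(7) = 18 + 28 = 46°C
Mismatches (positions where the bases are not complementary): 4 (at positions 2, 4, 7, 9)
Effective Tm = 46 − 4×5 = 46 − 20 = 26°C

26°C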